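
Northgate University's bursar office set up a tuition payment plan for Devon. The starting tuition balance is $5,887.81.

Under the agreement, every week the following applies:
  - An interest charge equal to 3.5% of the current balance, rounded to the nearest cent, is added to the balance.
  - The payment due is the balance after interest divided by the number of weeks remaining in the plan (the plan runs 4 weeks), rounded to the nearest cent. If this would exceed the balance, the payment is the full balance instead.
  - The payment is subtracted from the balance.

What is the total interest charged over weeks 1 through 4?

$533.53

Week 1: opening $5,887.81; interest $206.07 → $6,093.88; payment $1,523.47; balance $4,570.41
Week 2: opening $4,570.41; interest $159.96 → $4,730.37; payment $1,576.79; balance $3,153.58
Week 3: opening $3,153.58; interest $110.38 → $3,263.96; payment $1,631.98; balance $1,631.98
Week 4: opening $1,631.98; interest $57.12 → $1,689.10; payment $1,689.10; balance $0.00
Total interest: $206.07 + $159.96 + $110.38 + $57.12 = $533.53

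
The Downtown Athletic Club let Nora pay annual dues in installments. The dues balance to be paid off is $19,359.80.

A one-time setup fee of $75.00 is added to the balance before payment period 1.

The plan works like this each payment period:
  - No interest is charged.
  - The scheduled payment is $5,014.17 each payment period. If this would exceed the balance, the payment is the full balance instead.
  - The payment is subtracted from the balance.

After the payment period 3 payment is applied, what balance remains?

$4,392.29

Payment period 1: $19,434.80 − $5,014.17 → $14,420.63
Payment period 2: $14,420.63 − $5,014.17 → $9,406.46
Payment period 3: $9,406.46 − $5,014.17 → $4,392.29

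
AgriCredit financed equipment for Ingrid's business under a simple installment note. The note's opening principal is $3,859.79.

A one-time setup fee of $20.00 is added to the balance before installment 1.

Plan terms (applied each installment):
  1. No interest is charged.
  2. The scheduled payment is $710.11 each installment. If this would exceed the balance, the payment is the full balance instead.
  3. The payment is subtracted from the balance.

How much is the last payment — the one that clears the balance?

# | Opening | Payment | End bal
1 | $3,879.79 | $710.11 | $3,169.68
2 | $3,169.68 | $710.11 | $2,459.57
3 | $2,459.57 | $710.11 | $1,749.46
4 | $1,749.46 | $710.11 | $1,039.35
5 | $1,039.35 | $710.11 | $329.24
6 | $329.24 | $329.24 | $0.00

$329.24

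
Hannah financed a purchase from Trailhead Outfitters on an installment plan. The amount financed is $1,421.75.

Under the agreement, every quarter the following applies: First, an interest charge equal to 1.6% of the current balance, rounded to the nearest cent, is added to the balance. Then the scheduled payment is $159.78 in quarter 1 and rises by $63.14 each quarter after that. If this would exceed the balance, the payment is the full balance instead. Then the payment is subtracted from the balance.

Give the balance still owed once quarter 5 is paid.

$72.74

# | Opening | Interest | Payment | End bal
1 | $1,421.75 | $22.75 | $159.78 | $1,284.72
2 | $1,284.72 | $20.56 | $222.92 | $1,082.36
3 | $1,082.36 | $17.32 | $286.06 | $813.62
4 | $813.62 | $13.02 | $349.20 | $477.44
5 | $477.44 | $7.64 | $412.34 | $72.74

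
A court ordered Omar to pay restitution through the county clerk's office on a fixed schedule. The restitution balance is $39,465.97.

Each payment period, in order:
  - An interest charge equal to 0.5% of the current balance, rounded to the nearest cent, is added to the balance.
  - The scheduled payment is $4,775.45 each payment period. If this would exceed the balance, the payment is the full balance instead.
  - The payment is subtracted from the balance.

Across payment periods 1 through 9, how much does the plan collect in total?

Payment period 1: $39,465.97 +$197.33 interest = $39,663.30; pay $4,775.45 → $34,887.85
Payment period 2: $34,887.85 +$174.44 interest = $35,062.29; pay $4,775.45 → $30,286.84
Payment period 3: $30,286.84 +$151.43 interest = $30,438.27; pay $4,775.45 → $25,662.82
Payment period 4: $25,662.82 +$128.31 interest = $25,791.13; pay $4,775.45 → $21,015.68
Payment period 5: $21,015.68 +$105.08 interest = $21,120.76; pay $4,775.45 → $16,345.31
Payment period 6: $16,345.31 +$81.73 interest = $16,427.04; pay $4,775.45 → $11,651.59
Payment period 7: $11,651.59 +$58.26 interest = $11,709.85; pay $4,775.45 → $6,934.40
Payment period 8: $6,934.40 +$34.67 interest = $6,969.07; pay $4,775.45 → $2,193.62
Payment period 9: $2,193.62 +$10.97 interest = $2,204.59; pay $2,204.59 → $0.00
Total paid: $40,408.19

$40,408.19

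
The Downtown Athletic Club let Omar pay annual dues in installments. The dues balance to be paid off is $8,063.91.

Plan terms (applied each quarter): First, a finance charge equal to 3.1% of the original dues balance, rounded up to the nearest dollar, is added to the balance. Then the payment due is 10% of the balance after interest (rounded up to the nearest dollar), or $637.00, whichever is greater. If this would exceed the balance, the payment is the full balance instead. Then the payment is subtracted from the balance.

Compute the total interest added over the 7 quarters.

$1,750.00

Quarter 1: opening $8,063.91; interest $250.00 → $8,313.91; payment $832.00; balance $7,481.91
Quarter 2: opening $7,481.91; interest $250.00 → $7,731.91; payment $774.00; balance $6,957.91
Quarter 3: opening $6,957.91; interest $250.00 → $7,207.91; payment $721.00; balance $6,486.91
Quarter 4: opening $6,486.91; interest $250.00 → $6,736.91; payment $674.00; balance $6,062.91
Quarter 5: opening $6,062.91; interest $250.00 → $6,312.91; payment $637.00; balance $5,675.91
Quarter 6: opening $5,675.91; interest $250.00 → $5,925.91; payment $637.00; balance $5,288.91
Quarter 7: opening $5,288.91; interest $250.00 → $5,538.91; payment $637.00; balance $4,901.91
Total interest: $250.00 + $250.00 + $250.00 + $250.00 + $250.00 + $250.00 + $250.00 = $1,750.00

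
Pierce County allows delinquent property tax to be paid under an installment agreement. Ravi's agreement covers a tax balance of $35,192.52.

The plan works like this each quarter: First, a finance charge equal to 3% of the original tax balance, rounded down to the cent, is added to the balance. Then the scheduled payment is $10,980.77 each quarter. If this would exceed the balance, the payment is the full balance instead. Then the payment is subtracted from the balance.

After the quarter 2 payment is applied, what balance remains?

$15,342.52

# | Opening | Interest | Payment | End bal
1 | $35,192.52 | $1,055.77 | $10,980.77 | $25,267.52
2 | $25,267.52 | $1,055.77 | $10,980.77 | $15,342.52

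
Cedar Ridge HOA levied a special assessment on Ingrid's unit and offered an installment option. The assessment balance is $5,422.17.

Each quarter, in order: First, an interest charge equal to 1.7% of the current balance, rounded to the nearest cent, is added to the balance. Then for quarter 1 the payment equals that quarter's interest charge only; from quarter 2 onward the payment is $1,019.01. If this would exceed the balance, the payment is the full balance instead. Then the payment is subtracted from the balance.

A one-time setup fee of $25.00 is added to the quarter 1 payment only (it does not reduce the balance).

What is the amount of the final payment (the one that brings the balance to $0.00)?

Quarter 1: opening $5,422.17; interest $92.18 → $5,514.35; payment $92.18 (+ $25.00 fee); balance $5,422.17
Quarter 2: opening $5,422.17; interest $92.18 → $5,514.35; payment $1,019.01; balance $4,495.34
Quarter 3: opening $4,495.34; interest $76.42 → $4,571.76; payment $1,019.01; balance $3,552.75
Quarter 4: opening $3,552.75; interest $60.40 → $3,613.15; payment $1,019.01; balance $2,594.14
Quarter 5: opening $2,594.14; interest $44.10 → $2,638.24; payment $1,019.01; balance $1,619.23
Quarter 6: opening $1,619.23; interest $27.53 → $1,646.76; payment $1,019.01; balance $627.75
Quarter 7: opening $627.75; interest $10.67 → $638.42; payment $638.42; balance $0.00

$638.42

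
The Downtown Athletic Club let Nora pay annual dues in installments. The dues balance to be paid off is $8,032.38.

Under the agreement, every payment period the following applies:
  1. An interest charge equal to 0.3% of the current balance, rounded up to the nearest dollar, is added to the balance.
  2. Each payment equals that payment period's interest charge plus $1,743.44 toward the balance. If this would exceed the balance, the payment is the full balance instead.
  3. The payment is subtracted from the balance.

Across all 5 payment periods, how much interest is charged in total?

Payment period 1: opening $8,032.38; interest $25.00 → $8,057.38; payment $1,768.44; balance $6,288.94
Payment period 2: opening $6,288.94; interest $19.00 → $6,307.94; payment $1,762.44; balance $4,545.50
Payment period 3: opening $4,545.50; interest $14.00 → $4,559.50; payment $1,757.44; balance $2,802.06
Payment period 4: opening $2,802.06; interest $9.00 → $2,811.06; payment $1,752.44; balance $1,058.62
Payment period 5: opening $1,058.62; interest $4.00 → $1,062.62; payment $1,062.62; balance $0.00
Total interest: $25.00 + $19.00 + $14.00 + $9.00 + $4.00 = $71.00

$71.00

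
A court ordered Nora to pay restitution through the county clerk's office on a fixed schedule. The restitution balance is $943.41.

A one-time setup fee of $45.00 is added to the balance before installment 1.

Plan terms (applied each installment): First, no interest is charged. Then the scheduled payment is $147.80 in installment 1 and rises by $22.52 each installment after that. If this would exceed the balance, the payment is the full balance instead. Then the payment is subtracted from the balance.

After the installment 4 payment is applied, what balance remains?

$262.09

Installment 1: opening $988.41; payment $147.80; balance $840.61
Installment 2: opening $840.61; payment $170.32; balance $670.29
Installment 3: opening $670.29; payment $192.84; balance $477.45
Installment 4: opening $477.45; payment $215.36; balance $262.09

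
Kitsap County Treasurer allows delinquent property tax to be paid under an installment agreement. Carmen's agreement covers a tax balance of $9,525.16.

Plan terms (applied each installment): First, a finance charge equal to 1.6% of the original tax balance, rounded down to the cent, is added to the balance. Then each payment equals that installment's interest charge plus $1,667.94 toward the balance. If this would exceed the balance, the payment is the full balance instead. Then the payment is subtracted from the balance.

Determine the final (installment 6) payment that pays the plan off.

$1,337.86

Installment 1: opening $9,525.16; interest $152.40 → $9,677.56; payment $1,820.34; balance $7,857.22
Installment 2: opening $7,857.22; interest $152.40 → $8,009.62; payment $1,820.34; balance $6,189.28
Installment 3: opening $6,189.28; interest $152.40 → $6,341.68; payment $1,820.34; balance $4,521.34
Installment 4: opening $4,521.34; interest $152.40 → $4,673.74; payment $1,820.34; balance $2,853.40
Installment 5: opening $2,853.40; interest $152.40 → $3,005.80; payment $1,820.34; balance $1,185.46
Installment 6: opening $1,185.46; interest $152.40 → $1,337.86; payment $1,337.86; balance $0.00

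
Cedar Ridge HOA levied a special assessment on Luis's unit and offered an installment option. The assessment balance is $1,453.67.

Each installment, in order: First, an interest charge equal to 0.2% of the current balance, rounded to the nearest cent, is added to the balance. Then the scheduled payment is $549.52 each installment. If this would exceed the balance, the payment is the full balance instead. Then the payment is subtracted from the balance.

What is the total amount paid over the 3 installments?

Installment 1: $1,453.67 +$2.91 interest = $1,456.58; pay $549.52 → $907.06
Installment 2: $907.06 +$1.81 interest = $908.87; pay $549.52 → $359.35
Installment 3: $359.35 +$0.72 interest = $360.07; pay $360.07 → $0.00
Total paid: $1,459.11

$1,459.11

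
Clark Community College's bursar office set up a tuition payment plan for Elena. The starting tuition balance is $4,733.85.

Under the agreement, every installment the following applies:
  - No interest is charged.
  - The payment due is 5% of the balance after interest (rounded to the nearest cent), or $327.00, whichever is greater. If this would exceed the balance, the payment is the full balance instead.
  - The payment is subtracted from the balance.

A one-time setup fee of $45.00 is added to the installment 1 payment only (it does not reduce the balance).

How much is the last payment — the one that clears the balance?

# | Opening | Payment | Fee | End bal
1 | $4,733.85 | $327.00 | $45.00 | $4,406.85
2 | $4,406.85 | $327.00 | — | $4,079.85
3 | $4,079.85 | $327.00 | — | $3,752.85
4 | $3,752.85 | $327.00 | — | $3,425.85
5 | $3,425.85 | $327.00 | — | $3,098.85
6 | $3,098.85 | $327.00 | — | $2,771.85
7 | $2,771.85 | $327.00 | — | $2,444.85
8 | $2,444.85 | $327.00 | — | $2,117.85
9 | $2,117.85 | $327.00 | — | $1,790.85
10 | $1,790.85 | $327.00 | — | $1,463.85
11 | $1,463.85 | $327.00 | — | $1,136.85
12 | $1,136.85 | $327.00 | — | $809.85
13 | $809.85 | $327.00 | — | $482.85
14 | $482.85 | $327.00 | — | $155.85
15 | $155.85 | $155.85 | — | $0.00

$155.85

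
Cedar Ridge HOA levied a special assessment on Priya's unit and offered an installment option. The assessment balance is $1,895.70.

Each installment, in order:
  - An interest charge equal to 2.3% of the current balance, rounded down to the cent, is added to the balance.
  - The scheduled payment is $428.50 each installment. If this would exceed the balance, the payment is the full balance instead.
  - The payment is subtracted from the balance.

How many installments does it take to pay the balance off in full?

5

# | Opening | Interest | Payment | End bal
1 | $1,895.70 | $43.60 | $428.50 | $1,510.80
2 | $1,510.80 | $34.74 | $428.50 | $1,117.04
3 | $1,117.04 | $25.69 | $428.50 | $714.23
4 | $714.23 | $16.42 | $428.50 | $302.15
5 | $302.15 | $6.94 | $309.09 | $0.00
Balance reaches $0.00 in installment 5.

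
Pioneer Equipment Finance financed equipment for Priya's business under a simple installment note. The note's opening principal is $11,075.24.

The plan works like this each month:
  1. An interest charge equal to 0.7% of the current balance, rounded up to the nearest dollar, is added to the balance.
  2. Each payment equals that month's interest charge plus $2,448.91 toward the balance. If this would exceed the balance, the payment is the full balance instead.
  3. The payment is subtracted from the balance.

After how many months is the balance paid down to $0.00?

Month 1: opening $11,075.24; interest $78.00 → $11,153.24; payment $2,526.91; balance $8,626.33
Month 2: opening $8,626.33; interest $61.00 → $8,687.33; payment $2,509.91; balance $6,177.42
Month 3: opening $6,177.42; interest $44.00 → $6,221.42; payment $2,492.91; balance $3,728.51
Month 4: opening $3,728.51; interest $27.00 → $3,755.51; payment $2,475.91; balance $1,279.60
Month 5: opening $1,279.60; interest $9.00 → $1,288.60; payment $1,288.60; balance $0.00
Balance reaches $0.00 in month 5.

5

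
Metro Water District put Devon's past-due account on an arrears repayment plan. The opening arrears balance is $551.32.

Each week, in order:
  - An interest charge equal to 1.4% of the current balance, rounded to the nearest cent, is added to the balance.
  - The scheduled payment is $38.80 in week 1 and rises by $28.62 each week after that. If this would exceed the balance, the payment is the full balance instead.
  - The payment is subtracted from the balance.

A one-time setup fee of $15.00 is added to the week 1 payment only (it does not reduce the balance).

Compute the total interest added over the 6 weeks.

$31.56

Week 1: $551.32 +$7.72 interest = $559.04; pay $38.80 (+ $15.00 fee) → $520.24
Week 2: $520.24 +$7.28 interest = $527.52; pay $67.42 → $460.10
Week 3: $460.10 +$6.44 interest = $466.54; pay $96.04 → $370.50
Week 4: $370.50 +$5.19 interest = $375.69; pay $124.66 → $251.03
Week 5: $251.03 +$3.51 interest = $254.54; pay $153.28 → $101.26
Week 6: $101.26 +$1.42 interest = $102.68; pay $102.68 → $0.00
Total interest: $7.72 + $7.28 + $6.44 + $5.19 + $3.51 + $1.42 = $31.56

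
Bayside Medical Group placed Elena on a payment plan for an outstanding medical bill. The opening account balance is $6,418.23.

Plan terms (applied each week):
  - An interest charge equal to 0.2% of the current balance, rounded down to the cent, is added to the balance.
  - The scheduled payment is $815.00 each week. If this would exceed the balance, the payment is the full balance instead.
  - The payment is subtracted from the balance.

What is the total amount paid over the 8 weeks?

Week 1: opening $6,418.23; interest $12.83 → $6,431.06; payment $815.00; balance $5,616.06
Week 2: opening $5,616.06; interest $11.23 → $5,627.29; payment $815.00; balance $4,812.29
Week 3: opening $4,812.29; interest $9.62 → $4,821.91; payment $815.00; balance $4,006.91
Week 4: opening $4,006.91; interest $8.01 → $4,014.92; payment $815.00; balance $3,199.92
Week 5: opening $3,199.92; interest $6.39 → $3,206.31; payment $815.00; balance $2,391.31
Week 6: opening $2,391.31; interest $4.78 → $2,396.09; payment $815.00; balance $1,581.09
Week 7: opening $1,581.09; interest $3.16 → $1,584.25; payment $815.00; balance $769.25
Week 8: opening $769.25; interest $1.53 → $770.78; payment $770.78; balance $0.00
Total paid: $6,475.78

$6,475.78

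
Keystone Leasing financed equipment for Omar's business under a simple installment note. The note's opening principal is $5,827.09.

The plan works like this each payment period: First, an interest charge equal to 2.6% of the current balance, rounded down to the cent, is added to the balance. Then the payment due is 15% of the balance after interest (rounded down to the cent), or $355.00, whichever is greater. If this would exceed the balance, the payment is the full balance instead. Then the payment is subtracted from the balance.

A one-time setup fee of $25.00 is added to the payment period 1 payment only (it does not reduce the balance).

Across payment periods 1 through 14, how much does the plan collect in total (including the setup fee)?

$6,819.67

Payment period 1: $5,827.09 +$151.50 interest = $5,978.59; pay $896.78 (+ $25.00 fee) → $5,081.81
Payment period 2: $5,081.81 +$132.12 interest = $5,213.93; pay $782.08 → $4,431.85
Payment period 3: $4,431.85 +$115.22 interest = $4,547.07; pay $682.06 → $3,865.01
Payment period 4: $3,865.01 +$100.49 interest = $3,965.50; pay $594.82 → $3,370.68
Payment period 5: $3,370.68 +$87.63 interest = $3,458.31; pay $518.74 → $2,939.57
Payment period 6: $2,939.57 +$76.42 interest = $3,015.99; pay $452.39 → $2,563.60
Payment period 7: $2,563.60 +$66.65 interest = $2,630.25; pay $394.53 → $2,235.72
Payment period 8: $2,235.72 +$58.12 interest = $2,293.84; pay $355.00 → $1,938.84
Payment period 9: $1,938.84 +$50.40 interest = $1,989.24; pay $355.00 → $1,634.24
Payment period 10: $1,634.24 +$42.49 interest = $1,676.73; pay $355.00 → $1,321.73
Payment period 11: $1,321.73 +$34.36 interest = $1,356.09; pay $355.00 → $1,001.09
Payment period 12: $1,001.09 +$26.02 interest = $1,027.11; pay $355.00 → $672.11
Payment period 13: $672.11 +$17.47 interest = $689.58; pay $355.00 → $334.58
Payment period 14: $334.58 +$8.69 interest = $343.27; pay $343.27 → $0.00
Total paid: $6,819.67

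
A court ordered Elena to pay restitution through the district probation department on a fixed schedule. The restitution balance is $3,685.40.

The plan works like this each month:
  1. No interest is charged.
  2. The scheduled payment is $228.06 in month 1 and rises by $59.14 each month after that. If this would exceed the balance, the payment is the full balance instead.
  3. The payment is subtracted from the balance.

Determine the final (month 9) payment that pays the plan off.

$205.00

Month 1: opening $3,685.40; payment $228.06; balance $3,457.34
Month 2: opening $3,457.34; payment $287.20; balance $3,170.14
Month 3: opening $3,170.14; payment $346.34; balance $2,823.80
Month 4: opening $2,823.80; payment $405.48; balance $2,418.32
Month 5: opening $2,418.32; payment $464.62; balance $1,953.70
Month 6: opening $1,953.70; payment $523.76; balance $1,429.94
Month 7: opening $1,429.94; payment $582.90; balance $847.04
Month 8: opening $847.04; payment $642.04; balance $205.00
Month 9: opening $205.00; payment $205.00; balance $0.00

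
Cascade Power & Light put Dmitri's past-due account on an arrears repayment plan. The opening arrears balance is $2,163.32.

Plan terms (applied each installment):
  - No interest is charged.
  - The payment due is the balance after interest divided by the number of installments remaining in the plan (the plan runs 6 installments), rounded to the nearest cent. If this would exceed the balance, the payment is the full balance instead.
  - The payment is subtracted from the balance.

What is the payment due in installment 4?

$360.55

Installment 1: opening $2,163.32; payment $360.55; balance $1,802.77
Installment 2: opening $1,802.77; payment $360.55; balance $1,442.22
Installment 3: opening $1,442.22; payment $360.56; balance $1,081.66
Installment 4: opening $1,081.66; payment $360.55; balance $721.11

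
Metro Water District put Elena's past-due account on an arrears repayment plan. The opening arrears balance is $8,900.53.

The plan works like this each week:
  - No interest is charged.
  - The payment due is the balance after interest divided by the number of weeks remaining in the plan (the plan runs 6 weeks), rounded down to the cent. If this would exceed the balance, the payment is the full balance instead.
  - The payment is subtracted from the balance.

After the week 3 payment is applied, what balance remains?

$4,450.27

Week 1: opening $8,900.53; payment $1,483.42; balance $7,417.11
Week 2: opening $7,417.11; payment $1,483.42; balance $5,933.69
Week 3: opening $5,933.69; payment $1,483.42; balance $4,450.27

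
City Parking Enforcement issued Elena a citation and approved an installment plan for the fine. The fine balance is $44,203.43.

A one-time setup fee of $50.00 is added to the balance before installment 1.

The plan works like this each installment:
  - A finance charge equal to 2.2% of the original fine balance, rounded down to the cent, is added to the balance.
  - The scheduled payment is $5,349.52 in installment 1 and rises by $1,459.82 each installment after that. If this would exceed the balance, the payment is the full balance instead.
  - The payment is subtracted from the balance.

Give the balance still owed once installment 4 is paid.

# | Opening | Interest | Payment | End bal
1 | $44,253.43 | $972.47 | $5,349.52 | $39,876.38
2 | $39,876.38 | $972.47 | $6,809.34 | $34,039.51
3 | $34,039.51 | $972.47 | $8,269.16 | $26,742.82
4 | $26,742.82 | $972.47 | $9,728.98 | $17,986.31

$17,986.31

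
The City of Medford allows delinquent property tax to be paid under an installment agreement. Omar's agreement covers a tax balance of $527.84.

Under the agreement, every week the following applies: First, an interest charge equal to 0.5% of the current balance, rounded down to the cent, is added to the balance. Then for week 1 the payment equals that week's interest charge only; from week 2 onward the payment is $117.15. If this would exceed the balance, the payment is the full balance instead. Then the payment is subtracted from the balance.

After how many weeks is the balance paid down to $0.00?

Week 1: $527.84 +$2.63 interest = $530.47; pay $2.63 → $527.84
Week 2: $527.84 +$2.63 interest = $530.47; pay $117.15 → $413.32
Week 3: $413.32 +$2.06 interest = $415.38; pay $117.15 → $298.23
Week 4: $298.23 +$1.49 interest = $299.72; pay $117.15 → $182.57
Week 5: $182.57 +$0.91 interest = $183.48; pay $117.15 → $66.33
Week 6: $66.33 +$0.33 interest = $66.66; pay $66.66 → $0.00
Balance reaches $0.00 in week 6.

6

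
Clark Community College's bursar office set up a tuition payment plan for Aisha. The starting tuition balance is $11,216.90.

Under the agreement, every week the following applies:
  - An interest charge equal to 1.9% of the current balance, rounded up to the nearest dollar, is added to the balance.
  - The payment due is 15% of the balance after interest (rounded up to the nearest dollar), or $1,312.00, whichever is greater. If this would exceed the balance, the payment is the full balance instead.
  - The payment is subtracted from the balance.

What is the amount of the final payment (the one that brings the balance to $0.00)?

Week 1: opening $11,216.90; interest $214.00 → $11,430.90; payment $1,715.00; balance $9,715.90
Week 2: opening $9,715.90; interest $185.00 → $9,900.90; payment $1,486.00; balance $8,414.90
Week 3: opening $8,414.90; interest $160.00 → $8,574.90; payment $1,312.00; balance $7,262.90
Week 4: opening $7,262.90; interest $138.00 → $7,400.90; payment $1,312.00; balance $6,088.90
Week 5: opening $6,088.90; interest $116.00 → $6,204.90; payment $1,312.00; balance $4,892.90
Week 6: opening $4,892.90; interest $93.00 → $4,985.90; payment $1,312.00; balance $3,673.90
Week 7: opening $3,673.90; interest $70.00 → $3,743.90; payment $1,312.00; balance $2,431.90
Week 8: opening $2,431.90; interest $47.00 → $2,478.90; payment $1,312.00; balance $1,166.90
Week 9: opening $1,166.90; interest $23.00 → $1,189.90; payment $1,189.90; balance $0.00

$1,189.90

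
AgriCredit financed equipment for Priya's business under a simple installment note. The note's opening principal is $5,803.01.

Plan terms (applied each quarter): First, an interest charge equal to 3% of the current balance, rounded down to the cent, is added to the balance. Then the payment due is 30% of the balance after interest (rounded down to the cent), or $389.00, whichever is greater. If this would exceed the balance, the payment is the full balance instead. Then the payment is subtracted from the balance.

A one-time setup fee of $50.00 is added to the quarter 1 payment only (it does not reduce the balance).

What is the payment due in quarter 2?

$1,292.84

Quarter 1: opening $5,803.01; interest $174.09 → $5,977.10; payment $1,793.13 (+ $50.00 fee); balance $4,183.97
Quarter 2: opening $4,183.97; interest $125.51 → $4,309.48; payment $1,292.84; balance $3,016.64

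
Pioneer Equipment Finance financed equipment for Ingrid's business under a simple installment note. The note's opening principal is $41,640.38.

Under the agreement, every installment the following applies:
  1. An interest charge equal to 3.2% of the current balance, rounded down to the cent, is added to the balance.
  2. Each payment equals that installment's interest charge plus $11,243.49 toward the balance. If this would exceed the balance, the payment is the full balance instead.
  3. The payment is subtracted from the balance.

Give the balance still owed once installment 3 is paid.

Installment 1: $41,640.38 +$1,332.49 interest = $42,972.87; pay $12,575.98 → $30,396.89
Installment 2: $30,396.89 +$972.70 interest = $31,369.59; pay $12,216.19 → $19,153.40
Installment 3: $19,153.40 +$612.90 interest = $19,766.30; pay $11,856.39 → $7,909.91

$7,909.91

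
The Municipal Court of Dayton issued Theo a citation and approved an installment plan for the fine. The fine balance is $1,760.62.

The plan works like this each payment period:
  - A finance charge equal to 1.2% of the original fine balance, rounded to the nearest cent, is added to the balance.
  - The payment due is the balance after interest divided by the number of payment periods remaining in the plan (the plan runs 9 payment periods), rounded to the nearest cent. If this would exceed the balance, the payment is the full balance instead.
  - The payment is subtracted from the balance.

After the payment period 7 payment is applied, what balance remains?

$447.41

Payment period 1: opening $1,760.62; interest $21.13 → $1,781.75; payment $197.97; balance $1,583.78
Payment period 2: opening $1,583.78; interest $21.13 → $1,604.91; payment $200.61; balance $1,404.30
Payment period 3: opening $1,404.30; interest $21.13 → $1,425.43; payment $203.63; balance $1,221.80
Payment period 4: opening $1,221.80; interest $21.13 → $1,242.93; payment $207.16; balance $1,035.77
Payment period 5: opening $1,035.77; interest $21.13 → $1,056.90; payment $211.38; balance $845.52
Payment period 6: opening $845.52; interest $21.13 → $866.65; payment $216.66; balance $649.99
Payment period 7: opening $649.99; interest $21.13 → $671.12; payment $223.71; balance $447.41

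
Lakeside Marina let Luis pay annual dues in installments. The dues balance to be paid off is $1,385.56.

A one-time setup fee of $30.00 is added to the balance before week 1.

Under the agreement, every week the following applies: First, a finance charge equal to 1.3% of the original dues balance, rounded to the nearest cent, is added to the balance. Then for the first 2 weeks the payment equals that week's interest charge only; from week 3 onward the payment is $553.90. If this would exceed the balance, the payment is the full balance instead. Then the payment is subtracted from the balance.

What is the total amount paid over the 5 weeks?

Week 1: opening $1,415.56; interest $18.01 → $1,433.57; payment $18.01; balance $1,415.56
Week 2: opening $1,415.56; interest $18.01 → $1,433.57; payment $18.01; balance $1,415.56
Week 3: opening $1,415.56; interest $18.01 → $1,433.57; payment $553.90; balance $879.67
Week 4: opening $879.67; interest $18.01 → $897.68; payment $553.90; balance $343.78
Week 5: opening $343.78; interest $18.01 → $361.79; payment $361.79; balance $0.00
Total paid: $1,505.61

$1,505.61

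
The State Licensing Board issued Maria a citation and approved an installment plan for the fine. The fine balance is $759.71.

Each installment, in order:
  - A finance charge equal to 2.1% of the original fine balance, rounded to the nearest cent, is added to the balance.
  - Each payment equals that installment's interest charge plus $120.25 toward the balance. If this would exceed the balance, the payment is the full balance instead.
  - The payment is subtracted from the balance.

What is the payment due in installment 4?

$136.20

Installment 1: opening $759.71; interest $15.95 → $775.66; payment $136.20; balance $639.46
Installment 2: opening $639.46; interest $15.95 → $655.41; payment $136.20; balance $519.21
Installment 3: opening $519.21; interest $15.95 → $535.16; payment $136.20; balance $398.96
Installment 4: opening $398.96; interest $15.95 → $414.91; payment $136.20; balance $278.71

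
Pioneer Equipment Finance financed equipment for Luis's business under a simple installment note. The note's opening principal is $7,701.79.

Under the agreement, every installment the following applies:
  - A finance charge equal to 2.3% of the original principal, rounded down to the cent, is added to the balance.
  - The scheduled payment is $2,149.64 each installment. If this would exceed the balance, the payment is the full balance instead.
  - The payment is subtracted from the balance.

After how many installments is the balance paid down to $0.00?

4

Installment 1: opening $7,701.79; interest $177.14 → $7,878.93; payment $2,149.64; balance $5,729.29
Installment 2: opening $5,729.29; interest $177.14 → $5,906.43; payment $2,149.64; balance $3,756.79
Installment 3: opening $3,756.79; interest $177.14 → $3,933.93; payment $2,149.64; balance $1,784.29
Installment 4: opening $1,784.29; interest $177.14 → $1,961.43; payment $1,961.43; balance $0.00
Balance reaches $0.00 in installment 4.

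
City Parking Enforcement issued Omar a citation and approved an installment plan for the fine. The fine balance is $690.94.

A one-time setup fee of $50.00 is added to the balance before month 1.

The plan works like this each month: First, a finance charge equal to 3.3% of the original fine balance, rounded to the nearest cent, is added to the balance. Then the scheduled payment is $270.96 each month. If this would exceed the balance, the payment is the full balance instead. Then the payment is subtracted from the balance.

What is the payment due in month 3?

$267.42

Month 1: $740.94 +$22.80 interest = $763.74; pay $270.96 → $492.78
Month 2: $492.78 +$22.80 interest = $515.58; pay $270.96 → $244.62
Month 3: $244.62 +$22.80 interest = $267.42; pay $267.42 → $0.00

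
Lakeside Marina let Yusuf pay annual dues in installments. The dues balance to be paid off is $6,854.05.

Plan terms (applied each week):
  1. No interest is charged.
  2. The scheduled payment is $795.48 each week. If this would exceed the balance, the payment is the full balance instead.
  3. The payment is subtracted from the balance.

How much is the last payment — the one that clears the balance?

$490.21

Week 1: opening $6,854.05; payment $795.48; balance $6,058.57
Week 2: opening $6,058.57; payment $795.48; balance $5,263.09
Week 3: opening $5,263.09; payment $795.48; balance $4,467.61
Week 4: opening $4,467.61; payment $795.48; balance $3,672.13
Week 5: opening $3,672.13; payment $795.48; balance $2,876.65
Week 6: opening $2,876.65; payment $795.48; balance $2,081.17
Week 7: opening $2,081.17; payment $795.48; balance $1,285.69
Week 8: opening $1,285.69; payment $795.48; balance $490.21
Week 9: opening $490.21; payment $490.21; balance $0.00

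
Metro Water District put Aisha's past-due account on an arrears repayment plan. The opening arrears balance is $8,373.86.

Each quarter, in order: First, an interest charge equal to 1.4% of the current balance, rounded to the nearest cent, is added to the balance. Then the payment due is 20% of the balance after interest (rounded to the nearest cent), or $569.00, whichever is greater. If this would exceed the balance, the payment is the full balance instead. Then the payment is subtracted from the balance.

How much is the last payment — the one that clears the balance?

$201.12

Quarter 1: opening $8,373.86; interest $117.23 → $8,491.09; payment $1,698.22; balance $6,792.87
Quarter 2: opening $6,792.87; interest $95.10 → $6,887.97; payment $1,377.59; balance $5,510.38
Quarter 3: opening $5,510.38; interest $77.15 → $5,587.53; payment $1,117.51; balance $4,470.02
Quarter 4: opening $4,470.02; interest $62.58 → $4,532.60; payment $906.52; balance $3,626.08
Quarter 5: opening $3,626.08; interest $50.77 → $3,676.85; payment $735.37; balance $2,941.48
Quarter 6: opening $2,941.48; interest $41.18 → $2,982.66; payment $596.53; balance $2,386.13
Quarter 7: opening $2,386.13; interest $33.41 → $2,419.54; payment $569.00; balance $1,850.54
Quarter 8: opening $1,850.54; interest $25.91 → $1,876.45; payment $569.00; balance $1,307.45
Quarter 9: opening $1,307.45; interest $18.30 → $1,325.75; payment $569.00; balance $756.75
Quarter 10: opening $756.75; interest $10.59 → $767.34; payment $569.00; balance $198.34
Quarter 11: opening $198.34; interest $2.78 → $201.12; payment $201.12; balance $0.00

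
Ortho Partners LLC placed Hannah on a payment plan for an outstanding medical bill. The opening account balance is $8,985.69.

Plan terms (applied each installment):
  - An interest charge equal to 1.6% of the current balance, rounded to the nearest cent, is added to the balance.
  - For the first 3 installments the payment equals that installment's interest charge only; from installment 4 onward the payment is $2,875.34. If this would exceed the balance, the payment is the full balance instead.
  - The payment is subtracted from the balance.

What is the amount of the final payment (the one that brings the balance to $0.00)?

$669.72

Installment 1: $8,985.69 +$143.77 interest = $9,129.46; pay $143.77 → $8,985.69
Installment 2: $8,985.69 +$143.77 interest = $9,129.46; pay $143.77 → $8,985.69
Installment 3: $8,985.69 +$143.77 interest = $9,129.46; pay $143.77 → $8,985.69
Installment 4: $8,985.69 +$143.77 interest = $9,129.46; pay $2,875.34 → $6,254.12
Installment 5: $6,254.12 +$100.07 interest = $6,354.19; pay $2,875.34 → $3,478.85
Installment 6: $3,478.85 +$55.66 interest = $3,534.51; pay $2,875.34 → $659.17
Installment 7: $659.17 +$10.55 interest = $669.72; pay $669.72 → $0.00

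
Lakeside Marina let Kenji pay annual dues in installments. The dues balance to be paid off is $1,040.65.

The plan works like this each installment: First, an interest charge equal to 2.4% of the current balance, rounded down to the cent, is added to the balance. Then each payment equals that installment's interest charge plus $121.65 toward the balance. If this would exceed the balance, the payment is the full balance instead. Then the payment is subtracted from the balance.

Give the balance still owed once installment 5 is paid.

$432.40

Installment 1: opening $1,040.65; interest $24.97 → $1,065.62; payment $146.62; balance $919.00
Installment 2: opening $919.00; interest $22.05 → $941.05; payment $143.70; balance $797.35
Installment 3: opening $797.35; interest $19.13 → $816.48; payment $140.78; balance $675.70
Installment 4: opening $675.70; interest $16.21 → $691.91; payment $137.86; balance $554.05
Installment 5: opening $554.05; interest $13.29 → $567.34; payment $134.94; balance $432.40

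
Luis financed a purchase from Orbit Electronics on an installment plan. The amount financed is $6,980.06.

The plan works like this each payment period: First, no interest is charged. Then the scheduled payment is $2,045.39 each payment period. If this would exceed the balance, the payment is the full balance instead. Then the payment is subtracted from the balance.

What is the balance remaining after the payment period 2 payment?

$2,889.28

Payment period 1: $6,980.06 − $2,045.39 → $4,934.67
Payment period 2: $4,934.67 − $2,045.39 → $2,889.28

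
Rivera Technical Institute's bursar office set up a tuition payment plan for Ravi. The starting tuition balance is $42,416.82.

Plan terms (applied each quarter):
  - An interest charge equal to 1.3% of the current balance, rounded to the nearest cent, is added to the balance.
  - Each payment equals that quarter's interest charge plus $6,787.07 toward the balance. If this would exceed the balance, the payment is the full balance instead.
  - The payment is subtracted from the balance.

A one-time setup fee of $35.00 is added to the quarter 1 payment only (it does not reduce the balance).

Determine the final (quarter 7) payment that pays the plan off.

$1,716.43

# | Opening | Interest | Payment | Fee | End bal
1 | $42,416.82 | $551.42 | $7,338.49 | $35.00 | $35,629.75
2 | $35,629.75 | $463.19 | $7,250.26 | — | $28,842.68
3 | $28,842.68 | $374.95 | $7,162.02 | — | $22,055.61
4 | $22,055.61 | $286.72 | $7,073.79 | — | $15,268.54
5 | $15,268.54 | $198.49 | $6,985.56 | — | $8,481.47
6 | $8,481.47 | $110.26 | $6,897.33 | — | $1,694.40
7 | $1,694.40 | $22.03 | $1,716.43 | — | $0.00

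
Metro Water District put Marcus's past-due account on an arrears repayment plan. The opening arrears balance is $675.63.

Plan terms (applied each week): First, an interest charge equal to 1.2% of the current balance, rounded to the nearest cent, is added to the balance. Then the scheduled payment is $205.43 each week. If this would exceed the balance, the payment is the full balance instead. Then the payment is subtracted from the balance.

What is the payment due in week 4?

Week 1: $675.63 +$8.11 interest = $683.74; pay $205.43 → $478.31
Week 2: $478.31 +$5.74 interest = $484.05; pay $205.43 → $278.62
Week 3: $278.62 +$3.34 interest = $281.96; pay $205.43 → $76.53
Week 4: $76.53 +$0.92 interest = $77.45; pay $77.45 → $0.00

$77.45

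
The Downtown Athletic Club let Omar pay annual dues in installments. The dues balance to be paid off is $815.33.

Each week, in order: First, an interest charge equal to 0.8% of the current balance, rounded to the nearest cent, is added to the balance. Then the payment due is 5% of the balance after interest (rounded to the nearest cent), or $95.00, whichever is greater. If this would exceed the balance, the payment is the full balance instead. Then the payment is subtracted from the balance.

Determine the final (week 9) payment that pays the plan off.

$88.07

Week 1: opening $815.33; interest $6.52 → $821.85; payment $95.00; balance $726.85
Week 2: opening $726.85; interest $5.81 → $732.66; payment $95.00; balance $637.66
Week 3: opening $637.66; interest $5.10 → $642.76; payment $95.00; balance $547.76
Week 4: opening $547.76; interest $4.38 → $552.14; payment $95.00; balance $457.14
Week 5: opening $457.14; interest $3.66 → $460.80; payment $95.00; balance $365.80
Week 6: opening $365.80; interest $2.93 → $368.73; payment $95.00; balance $273.73
Week 7: opening $273.73; interest $2.19 → $275.92; payment $95.00; balance $180.92
Week 8: opening $180.92; interest $1.45 → $182.37; payment $95.00; balance $87.37
Week 9: opening $87.37; interest $0.70 → $88.07; payment $88.07; balance $0.00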